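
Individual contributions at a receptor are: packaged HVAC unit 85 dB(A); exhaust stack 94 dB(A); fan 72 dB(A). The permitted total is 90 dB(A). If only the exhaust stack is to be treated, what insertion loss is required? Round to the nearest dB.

The untreated sources together contribute 10^(85/10) + 10^(72/10) = 3.321e+08, i.e. 85.21 dB(A).
The limit corresponds to 10^(90/10) = 1.000e+09; subtracting the fixed part leaves 6.679e+08 for the exhaust stack, i.e. 88.25 dB(A).
So the exhaust stack must be reduced from 94 to 88.25 dB(A): IL = 5.75 dB.

6 dB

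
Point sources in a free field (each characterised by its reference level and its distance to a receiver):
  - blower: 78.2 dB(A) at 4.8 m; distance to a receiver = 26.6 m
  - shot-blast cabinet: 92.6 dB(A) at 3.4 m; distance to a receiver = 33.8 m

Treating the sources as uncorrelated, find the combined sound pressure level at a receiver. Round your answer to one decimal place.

Propagate each source to the receiver with L = L_ref − 20·log₁₀(r/r_ref), then add intensities.
blower: 78.2 − 20·log₁₀(26.6/4.8) = 78.2 − 14.87 = 63.33 dB(A).
shot-blast cabinet: 92.6 − 20·log₁₀(33.8/3.4) = 92.6 − 19.95 = 72.65 dB(A).
Σ 10^(L/10) = 2.056e+07 → L_total = 10·log₁₀(2.056e+07) = 73.13 dB(A).

73.1 dB(A)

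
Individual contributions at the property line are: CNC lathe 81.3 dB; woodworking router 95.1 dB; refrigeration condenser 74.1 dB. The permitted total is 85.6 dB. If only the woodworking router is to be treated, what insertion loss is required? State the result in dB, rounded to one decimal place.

12.0 dB

Everything except the woodworking router sums to 10^(81.3/10) + 10^(74.1/10) = 1.606e+08 in linear terms, 82.06 dB.
To meet 85.6 dB overall, the treated woodworking router may contribute at most 10^(85.6/10) − 1.606e+08 = 2.025e+08, i.e. 83.06 dB.
So the woodworking router must be reduced from 95.1 to 83.06 dB: IL = 12.04 dB.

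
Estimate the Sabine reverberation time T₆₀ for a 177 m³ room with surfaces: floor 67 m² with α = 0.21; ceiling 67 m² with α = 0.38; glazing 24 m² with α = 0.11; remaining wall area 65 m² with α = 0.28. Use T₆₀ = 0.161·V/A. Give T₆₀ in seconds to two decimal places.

A = Σ Sᵢαᵢ = 67·0.21 + 67·0.38 + 24·0.11 + 65·0.28 = 60.37 m².
T₆₀ = 0.161·V/A = 0.161·177/60.37 = 0.472 s.

0.47 s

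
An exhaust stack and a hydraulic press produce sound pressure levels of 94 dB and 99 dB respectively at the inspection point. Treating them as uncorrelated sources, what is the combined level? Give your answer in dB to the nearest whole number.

For uncorrelated sources the intensities add, so convert each level to linear form, sum, and take 10·log₁₀ of the total.
Σ 10^(L/10) = 10^(94/10) + 10^(99/10) = 1.046e+10.
L_total = 10·log₁₀(1.046e+10) = 100.19 dB.

100 dB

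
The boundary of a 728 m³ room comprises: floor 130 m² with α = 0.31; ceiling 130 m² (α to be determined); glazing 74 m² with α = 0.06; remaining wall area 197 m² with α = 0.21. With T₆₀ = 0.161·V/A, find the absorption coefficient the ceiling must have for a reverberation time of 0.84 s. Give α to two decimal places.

0.41

Required total absorption A = 0.161·728/0.84 = 139.53 m².
Absorption from the other surfaces = 130·0.31 + 74·0.06 + 197·0.21 = 86.11 m², so the ceiling must supply 53.42 m² over 130 m².
α = 53.42/130 = 0.411.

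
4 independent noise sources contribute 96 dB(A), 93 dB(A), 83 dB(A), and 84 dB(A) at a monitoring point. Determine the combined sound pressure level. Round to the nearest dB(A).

For uncorrelated sources the intensities add, so convert each level to linear form, sum, and take 10·log₁₀ of the total.
Σ 10^(L/10) = 10^(96/10) + 10^(93/10) + 10^(83/10) + 10^(84/10) = 6.427e+09.
L_total = 10·log₁₀(6.427e+09) = 98.08 dB(A).

98 dB(A)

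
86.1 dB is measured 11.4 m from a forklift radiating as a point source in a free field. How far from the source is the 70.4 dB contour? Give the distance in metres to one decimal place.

For a point source L₁ − L₂ = 20·log₁₀(r₂/r₁), so r₂ = r₁·10^((L₁−L₂)/20).
r₂ = 11.4·10^((86.1−70.4)/20) = 11.4·10^(15.7/20) = 69.49 m.

69.5 m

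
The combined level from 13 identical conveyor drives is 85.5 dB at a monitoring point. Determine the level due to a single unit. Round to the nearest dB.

74 dB

13 equal contributions raise the level by 10·log₁₀ 13 = 11.139 dB, so each unit alone gives 85.5 − 11.139.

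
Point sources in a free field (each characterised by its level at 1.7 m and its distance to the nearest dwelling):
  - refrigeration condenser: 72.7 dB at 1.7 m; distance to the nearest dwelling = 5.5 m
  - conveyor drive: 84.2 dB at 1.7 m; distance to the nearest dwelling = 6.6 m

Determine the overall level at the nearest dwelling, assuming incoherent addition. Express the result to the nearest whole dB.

73 dB

First find each source's level at the receiver (point-source: −20·log₁₀(r/r_ref)), then combine on an intensity basis.
refrigeration condenser: 72.7 − 20·log₁₀(5.5/1.7) = 72.7 − 10.20 = 62.50 dB.
conveyor drive: 84.2 − 20·log₁₀(6.6/1.7) = 84.2 − 11.78 = 72.42 dB.
Σ 10^(L/10) = 1.923e+07 → L_total = 10·log₁₀(1.923e+07) = 72.84 dB.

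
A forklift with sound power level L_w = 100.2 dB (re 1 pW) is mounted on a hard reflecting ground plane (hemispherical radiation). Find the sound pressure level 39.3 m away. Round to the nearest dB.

60 dB

Free-field hemispherical radiation: L_p = L_w − 10·log₁₀(2π·r²), r = 39.3 m.
2π·r² = 9704 m², 10·log₁₀ of that is 39.870 dB.
L_p = 100.2 − 39.870 = 60.33 dB.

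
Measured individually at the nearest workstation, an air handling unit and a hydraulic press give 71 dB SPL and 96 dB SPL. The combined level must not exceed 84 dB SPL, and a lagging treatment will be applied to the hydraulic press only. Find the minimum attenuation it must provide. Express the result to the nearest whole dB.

Everything except the hydraulic press sums to 10^(71/10) = 1.259e+07 in linear terms, 71.00 dB SPL.
The limit corresponds to 10^(84/10) = 2.512e+08; subtracting the fixed part leaves 2.386e+08 for the hydraulic press, i.e. 83.78 dB SPL.
So the hydraulic press must be reduced from 96 to 83.78 dB SPL: IL = 12.22 dB.

12 dB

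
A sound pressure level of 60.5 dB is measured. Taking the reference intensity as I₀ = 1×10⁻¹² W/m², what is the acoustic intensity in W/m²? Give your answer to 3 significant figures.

I/I₀ = 10^(60.5/10) = 1.122e+06, so I = 1.122e+06 × 10⁻¹² W/m².

1.12e-06 W/m²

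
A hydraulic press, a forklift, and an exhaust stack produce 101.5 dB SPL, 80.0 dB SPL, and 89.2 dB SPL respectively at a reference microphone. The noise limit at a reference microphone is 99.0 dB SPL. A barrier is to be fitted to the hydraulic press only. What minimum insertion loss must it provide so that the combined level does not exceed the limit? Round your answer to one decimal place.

Everything except the hydraulic press sums to 10^(80.0/10) + 10^(89.2/10) = 9.318e+08 in linear terms, 89.69 dB SPL.
The limit corresponds to 10^(99.0/10) = 7.943e+09; subtracting the fixed part leaves 7.012e+09 for the hydraulic press, i.e. 98.46 dB SPL.
So the hydraulic press must be reduced from 101.5 to 98.46 dB SPL: IL = 3.04 dB.

3.0 dB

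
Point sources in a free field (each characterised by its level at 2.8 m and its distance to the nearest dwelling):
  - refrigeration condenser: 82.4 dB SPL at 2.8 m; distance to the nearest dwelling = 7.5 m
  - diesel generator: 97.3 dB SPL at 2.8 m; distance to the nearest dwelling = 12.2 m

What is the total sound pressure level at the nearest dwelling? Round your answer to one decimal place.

84.9 dB SPL

Propagate each source to the receiver with L = L_ref − 20·log₁₀(r/r_ref), then add intensities.
refrigeration condenser: 82.4 − 20·log₁₀(7.5/2.8) = 82.4 − 8.56 = 73.84 dB SPL.
diesel generator: 97.3 − 20·log₁₀(12.2/2.8) = 97.3 − 12.78 = 84.52 dB SPL.
Σ 10^(L/10) = 3.071e+08 → L_total = 10·log₁₀(3.071e+08) = 84.87 dB SPL.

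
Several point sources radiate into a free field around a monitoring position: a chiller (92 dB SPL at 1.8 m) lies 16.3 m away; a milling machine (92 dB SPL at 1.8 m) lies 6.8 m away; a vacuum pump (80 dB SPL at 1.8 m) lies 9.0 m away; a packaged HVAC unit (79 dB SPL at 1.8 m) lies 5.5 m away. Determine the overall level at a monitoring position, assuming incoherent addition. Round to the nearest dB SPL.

82 dB SPL

First find each source's level at the receiver (point-source: −20·log₁₀(r/r_ref)), then combine on an intensity basis.
chiller: 92 − 20·log₁₀(16.3/1.8) = 92 − 19.14 = 72.86 dB SPL.
milling machine: 92 − 20·log₁₀(6.8/1.8) = 92 − 11.54 = 80.46 dB SPL.
vacuum pump: 80 − 20·log₁₀(9.0/1.8) = 80 − 13.98 = 66.02 dB SPL.
packaged HVAC unit: 79 − 20·log₁₀(5.5/1.8) = 79 − 9.70 = 69.30 dB SPL.
Σ 10^(L/10) = 1.429e+08 → L_total = 10·log₁₀(1.429e+08) = 81.55 dB SPL.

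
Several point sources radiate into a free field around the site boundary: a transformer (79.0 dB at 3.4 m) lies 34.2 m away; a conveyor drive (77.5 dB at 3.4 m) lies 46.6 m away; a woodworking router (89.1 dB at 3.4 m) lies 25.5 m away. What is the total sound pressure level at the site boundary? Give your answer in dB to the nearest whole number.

72 dB

Propagate each source to the receiver with L = L_ref − 20·log₁₀(r/r_ref), then add intensities.
transformer: 79.0 − 20·log₁₀(34.2/3.4) = 79.0 − 20.05 = 58.95 dB.
conveyor drive: 77.5 − 20·log₁₀(46.6/3.4) = 77.5 − 22.74 = 54.76 dB.
woodworking router: 89.1 − 20·log₁₀(25.5/3.4) = 89.1 − 17.50 = 71.60 dB.
Σ 10^(L/10) = 1.553e+07 → L_total = 10·log₁₀(1.553e+07) = 71.91 dB.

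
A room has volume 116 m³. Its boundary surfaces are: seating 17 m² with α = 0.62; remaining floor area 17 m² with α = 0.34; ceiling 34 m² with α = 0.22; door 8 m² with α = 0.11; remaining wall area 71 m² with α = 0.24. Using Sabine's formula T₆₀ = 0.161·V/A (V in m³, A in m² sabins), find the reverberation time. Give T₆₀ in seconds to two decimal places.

0.45 s

Total absorption A = 17·0.62 + 17·0.34 + 34·0.22 + 8·0.11 + 71·0.24 = 41.72 m² sabins.
T₆₀ = 0.161 × 116 / 41.72 = 0.448 s.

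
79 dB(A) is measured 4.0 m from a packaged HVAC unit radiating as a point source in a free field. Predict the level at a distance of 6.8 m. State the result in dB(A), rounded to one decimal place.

Spherical spreading from a point source gives a 20·log₁₀(r₂/r₁) drop.
L₂ = 79 − 20·log₁₀(6.8/4.0) = 79 − 4.609 = 74.39 dB(A).

74.4 dB(A)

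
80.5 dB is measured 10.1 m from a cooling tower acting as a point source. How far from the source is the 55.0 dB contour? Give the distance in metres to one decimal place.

For a point source L₁ − L₂ = 20·log₁₀(r₂/r₁), so r₂ = r₁·10^((L₁−L₂)/20).
r₂ = 10.1·10^((80.5−55.0)/20) = 10.1·10^(25.5/20) = 190.25 m.

190.2 m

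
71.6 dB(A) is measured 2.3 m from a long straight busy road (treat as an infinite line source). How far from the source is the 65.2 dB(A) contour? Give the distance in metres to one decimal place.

Line-source spreading drops the level by 10·log₁₀(r₂/r₁); inverting, r₂/r₁ = 10^(ΔL/10).
r₂ = 2.3·10^((71.6−65.2)/10) = 2.3·10^(6.4/10) = 10.04 m.

10.0 m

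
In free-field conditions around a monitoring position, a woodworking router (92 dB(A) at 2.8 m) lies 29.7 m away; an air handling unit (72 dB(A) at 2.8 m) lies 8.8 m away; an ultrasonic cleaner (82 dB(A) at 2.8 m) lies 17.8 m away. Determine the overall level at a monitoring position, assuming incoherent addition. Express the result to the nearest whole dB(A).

73 dB(A)

Apply inverse-square spreading to bring every level to the receiver, then sum 10^(L/10).
woodworking router: 92 − 20·log₁₀(29.7/2.8) = 92 − 20.51 = 71.49 dB(A).
air handling unit: 72 − 20·log₁₀(8.8/2.8) = 72 − 9.95 = 62.05 dB(A).
ultrasonic cleaner: 82 − 20·log₁₀(17.8/2.8) = 82 − 16.07 = 65.93 dB(A).
Σ 10^(L/10) = 1.961e+07 → L_total = 10·log₁₀(1.961e+07) = 72.93 dB(A).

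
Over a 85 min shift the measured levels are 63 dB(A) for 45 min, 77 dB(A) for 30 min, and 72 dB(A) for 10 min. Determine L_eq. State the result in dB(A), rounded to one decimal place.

73.1 dB(A)

The energy average is taken in the linear domain: L_eq = 10·log₁₀[(Σ tᵢ·10^(Lᵢ/10))/T], T = 85 min.
Σ tᵢ·10^(Lᵢ/10) = 45·10^(63/10) + 30·10^(77/10) + 10·10^(72/10) = 1.752e+09.
L_eq = 10·log₁₀(1.752e+09/85) = 73.14 dB(A).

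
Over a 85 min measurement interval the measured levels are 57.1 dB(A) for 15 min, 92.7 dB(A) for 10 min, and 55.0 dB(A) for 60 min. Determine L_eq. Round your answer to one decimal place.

Weight each interval's intensity by its duration and average over T = 85 min:
Σ tᵢ·10^(Lᵢ/10) = 15·10^(57.1/10) + 10·10^(92.7/10) + 60·10^(55.0/10) = 1.865e+10.
L_eq = 10·log₁₀(1.865e+10/85) = 83.41 dB(A).

83.4 dB(A)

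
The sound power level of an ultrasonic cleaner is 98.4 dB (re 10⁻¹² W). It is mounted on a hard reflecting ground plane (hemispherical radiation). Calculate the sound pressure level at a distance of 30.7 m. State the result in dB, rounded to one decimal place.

60.7 dB

The power spreads over a hemisphere of area 2π·r², so L_p = L_w − 10·log₁₀(2π·r²).
2π·r² = 5922 m², 10·log₁₀ of that is 37.725 dB.
L_p = 98.4 − 37.725 = 60.68 dB.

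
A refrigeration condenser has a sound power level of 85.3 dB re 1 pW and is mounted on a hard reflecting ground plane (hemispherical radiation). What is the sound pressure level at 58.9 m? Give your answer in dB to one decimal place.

41.9 dB

Free-field hemispherical radiation: L_p = L_w − 10·log₁₀(2π·r²), r = 58.9 m.
2π·r² = 2.18e+04 m², 10·log₁₀ of that is 43.384 dB.
L_p = 85.3 − 43.384 = 41.92 dB.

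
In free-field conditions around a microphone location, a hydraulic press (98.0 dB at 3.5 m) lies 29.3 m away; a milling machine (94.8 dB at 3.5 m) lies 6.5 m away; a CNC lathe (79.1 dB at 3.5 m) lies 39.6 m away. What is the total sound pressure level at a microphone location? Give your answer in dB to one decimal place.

Propagate each source to the receiver with L = L_ref − 20·log₁₀(r/r_ref), then add intensities.
hydraulic press: 98.0 − 20·log₁₀(29.3/3.5) = 98.0 − 18.46 = 79.54 dB.
milling machine: 94.8 − 20·log₁₀(6.5/3.5) = 94.8 − 5.38 = 89.42 dB.
CNC lathe: 79.1 − 20·log₁₀(39.6/3.5) = 79.1 − 21.07 = 58.03 dB.
Σ 10^(L/10) = 9.663e+08 → L_total = 10·log₁₀(9.663e+08) = 89.85 dB.

89.9 dB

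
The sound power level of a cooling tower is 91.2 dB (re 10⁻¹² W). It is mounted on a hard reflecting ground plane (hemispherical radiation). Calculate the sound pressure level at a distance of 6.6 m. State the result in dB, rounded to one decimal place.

66.8 dB

L_p = L_w − 10·log₁₀(2π·r²) with r = 6.6 m.
2π·r² = 273.7 m², 10·log₁₀ of that is 24.373 dB.
L_p = 91.2 − 24.373 = 66.83 dB.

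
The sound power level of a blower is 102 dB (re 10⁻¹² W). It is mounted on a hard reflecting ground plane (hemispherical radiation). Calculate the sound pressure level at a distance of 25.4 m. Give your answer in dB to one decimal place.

L_p = L_w − 10·log₁₀(2π·r²) with r = 25.4 m.
2π·r² = 4054 m², 10·log₁₀ of that is 36.078 dB.
L_p = 102 − 36.078 = 65.92 dB.

65.9 dB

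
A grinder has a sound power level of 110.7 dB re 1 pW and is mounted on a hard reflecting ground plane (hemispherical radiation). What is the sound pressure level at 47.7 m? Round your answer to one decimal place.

L_p = L_w − 10·log₁₀(2π·r²) with r = 47.7 m.
2π·r² = 1.43e+04 m², 10·log₁₀ of that is 41.552 dB.
L_p = 110.7 − 41.552 = 69.15 dB.

69.1 dB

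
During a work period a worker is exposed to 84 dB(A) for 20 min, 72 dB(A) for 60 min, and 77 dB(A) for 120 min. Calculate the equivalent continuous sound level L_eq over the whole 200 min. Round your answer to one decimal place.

77.8 dB(A)

Weight each interval's intensity by its duration and average over T = 200 min:
Σ tᵢ·10^(Lᵢ/10) = 20·10^(84/10) + 60·10^(72/10) + 120·10^(77/10) = 1.199e+10.
L_eq = 10·log₁₀(1.199e+10/200) = 77.78 dB(A).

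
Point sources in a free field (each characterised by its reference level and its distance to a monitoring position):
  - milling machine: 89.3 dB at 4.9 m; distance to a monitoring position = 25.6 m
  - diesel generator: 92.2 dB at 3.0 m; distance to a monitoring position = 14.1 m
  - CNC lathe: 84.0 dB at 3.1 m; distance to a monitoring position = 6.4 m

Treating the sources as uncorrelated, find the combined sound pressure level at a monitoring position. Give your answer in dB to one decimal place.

Propagate each source to the receiver with L = L_ref − 20·log₁₀(r/r_ref), then add intensities.
milling machine: 89.3 − 20·log₁₀(25.6/4.9) = 89.3 − 14.36 = 74.94 dB.
diesel generator: 92.2 − 20·log₁₀(14.1/3.0) = 92.2 − 13.44 = 78.76 dB.
CNC lathe: 84.0 − 20·log₁₀(6.4/3.1) = 84.0 − 6.30 = 77.70 dB.
Σ 10^(L/10) = 1.652e+08 → L_total = 10·log₁₀(1.652e+08) = 82.18 dB.

82.2 dB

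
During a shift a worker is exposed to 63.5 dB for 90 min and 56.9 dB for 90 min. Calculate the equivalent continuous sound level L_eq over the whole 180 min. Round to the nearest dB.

61 dB

L_eq = 10·log₁₀[(1/T)·Σ tᵢ·10^(Lᵢ/10)] with T = 180 min.
Σ tᵢ·10^(Lᵢ/10) = 90·10^(63.5/10) + 90·10^(56.9/10) = 2.456e+08.
L_eq = 10·log₁₀(2.456e+08/180) = 61.35 dB.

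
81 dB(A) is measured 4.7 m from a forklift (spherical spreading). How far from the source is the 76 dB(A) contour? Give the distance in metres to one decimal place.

8.4 m

Point-source spreading drops the level by 20·log₁₀(r₂/r₁); inverting, r₂/r₁ = 10^(ΔL/20).
r₂ = 4.7·10^((81−76)/20) = 4.7·10^(5.0/20) = 8.36 m.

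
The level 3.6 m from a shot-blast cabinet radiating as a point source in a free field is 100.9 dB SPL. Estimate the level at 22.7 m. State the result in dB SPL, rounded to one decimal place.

84.9 dB SPL

Spherical spreading from a point source gives a 20·log₁₀(r₂/r₁) drop.
L₂ = 100.9 − 20·log₁₀(22.7/3.6) = 100.9 − 15.994 = 84.91 dB SPL.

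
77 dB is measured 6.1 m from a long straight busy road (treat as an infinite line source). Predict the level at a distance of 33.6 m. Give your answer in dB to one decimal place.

69.6 dB

For a line source, L₂ = L₁ − 10·log₁₀(r₂/r₁).
L₂ = 77 − 10·log₁₀(33.6/6.1) = 77 − 7.410 = 69.59 dB.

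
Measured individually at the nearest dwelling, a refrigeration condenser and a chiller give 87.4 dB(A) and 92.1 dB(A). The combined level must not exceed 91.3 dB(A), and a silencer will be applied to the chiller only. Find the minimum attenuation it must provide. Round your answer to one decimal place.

Everything except the chiller sums to 10^(87.4/10) = 5.495e+08 in linear terms, 87.40 dB(A).
The limit corresponds to 10^(91.3/10) = 1.349e+09; subtracting the fixed part leaves 7.994e+08 for the chiller, i.e. 89.03 dB(A).
So the chiller must be reduced from 92.1 to 89.03 dB(A): IL = 3.07 dB.

3.1 dB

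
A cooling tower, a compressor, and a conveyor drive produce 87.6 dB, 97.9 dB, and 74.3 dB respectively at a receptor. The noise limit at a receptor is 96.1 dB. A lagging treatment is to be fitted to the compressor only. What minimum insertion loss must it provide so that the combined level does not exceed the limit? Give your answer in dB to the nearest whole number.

Fixed contribution from the other sources: Σ 10^(L/10) = 10^(87.6/10) + 10^(74.3/10) = 6.024e+08 (87.80 dB).
To meet 96.1 dB overall, the treated compressor may contribute at most 10^(96.1/10) − 6.024e+08 = 3.471e+09, i.e. 95.41 dB.
Required insertion loss = 97.9 − 95.41 = 2.49 dB.

2 dB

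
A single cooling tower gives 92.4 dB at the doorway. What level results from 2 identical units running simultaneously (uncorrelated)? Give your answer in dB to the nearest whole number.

95 dB

L_total = L₁ + 10·log₁₀ N for N identical incoherent sources.
L_total = 92.4 + 10·log₁₀(2) = 92.4 + 3.010 = 95.41 dB.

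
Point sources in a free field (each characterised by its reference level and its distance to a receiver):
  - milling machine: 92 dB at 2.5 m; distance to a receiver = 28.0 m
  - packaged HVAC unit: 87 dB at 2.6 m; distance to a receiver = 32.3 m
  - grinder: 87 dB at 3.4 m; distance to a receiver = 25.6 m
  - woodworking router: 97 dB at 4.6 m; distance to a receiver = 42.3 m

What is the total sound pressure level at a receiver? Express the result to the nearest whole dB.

First find each source's level at the receiver (point-source: −20·log₁₀(r/r_ref)), then combine on an intensity basis.
milling machine: 92 − 20·log₁₀(28.0/2.5) = 92 − 20.98 = 71.02 dB.
packaged HVAC unit: 87 − 20·log₁₀(32.3/2.6) = 87 − 21.88 = 65.12 dB.
grinder: 87 − 20·log₁₀(25.6/3.4) = 87 − 17.54 = 69.46 dB.
woodworking router: 97 − 20·log₁₀(42.3/4.6) = 97 − 19.27 = 77.73 dB.
Σ 10^(L/10) = 8.399e+07 → L_total = 10·log₁₀(8.399e+07) = 79.24 dB.

79 dB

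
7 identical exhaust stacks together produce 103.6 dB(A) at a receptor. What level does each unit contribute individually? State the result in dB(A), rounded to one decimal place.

95.1 dB(A)

Dividing the total intensity by 7 lowers the level by 10·log₁₀ 7 = 8.451 dB: L₁ = 103.6 − 8.451.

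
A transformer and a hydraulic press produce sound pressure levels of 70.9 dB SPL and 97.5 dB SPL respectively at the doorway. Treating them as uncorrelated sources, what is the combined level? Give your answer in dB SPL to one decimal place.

97.5 dB SPL

Incoherent sources combine by intensity addition: L_total = 10·log₁₀(Σ 10^(L_i/10)).
Σ 10^(L/10) = 10^(70.9/10) + 10^(97.5/10) = 5.636e+09.
L_total = 10·log₁₀(5.636e+09) = 97.51 dB SPL.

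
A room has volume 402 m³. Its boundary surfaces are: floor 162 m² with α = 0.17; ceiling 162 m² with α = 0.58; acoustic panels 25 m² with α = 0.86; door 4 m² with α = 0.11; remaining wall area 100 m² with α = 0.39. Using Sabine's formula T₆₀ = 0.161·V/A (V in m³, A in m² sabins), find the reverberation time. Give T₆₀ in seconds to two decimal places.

0.35 s

Total absorption A = 162·0.17 + 162·0.58 + 25·0.86 + 4·0.11 + 100·0.39 = 182.44 m² sabins.
T₆₀ = 0.161 × 402 / 182.44 = 0.355 s.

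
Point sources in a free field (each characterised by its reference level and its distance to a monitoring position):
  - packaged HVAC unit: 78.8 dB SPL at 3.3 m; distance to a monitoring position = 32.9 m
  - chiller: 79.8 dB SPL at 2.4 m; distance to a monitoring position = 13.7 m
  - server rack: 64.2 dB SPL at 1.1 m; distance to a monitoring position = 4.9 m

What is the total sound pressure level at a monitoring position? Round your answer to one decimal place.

First find each source's level at the receiver (point-source: −20·log₁₀(r/r_ref)), then combine on an intensity basis.
packaged HVAC unit: 78.8 − 20·log₁₀(32.9/3.3) = 78.8 − 19.97 = 58.83 dB SPL.
chiller: 79.8 − 20·log₁₀(13.7/2.4) = 79.8 − 15.13 = 64.67 dB SPL.
server rack: 64.2 − 20·log₁₀(4.9/1.1) = 64.2 − 12.98 = 51.22 dB SPL.
Σ 10^(L/10) = 3.827e+06 → L_total = 10·log₁₀(3.827e+06) = 65.83 dB SPL.

65.8 dB SPL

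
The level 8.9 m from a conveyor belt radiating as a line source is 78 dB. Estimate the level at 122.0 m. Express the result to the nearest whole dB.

Line-source attenuation: ΔL = 10·log₁₀(r₂/r₁) = 10·log₁₀(122.0/8.9) = 11.370 dB.
L₂ = 78 − 10·log₁₀(122.0/8.9) = 78 − 11.370 = 66.63 dB.

67 dB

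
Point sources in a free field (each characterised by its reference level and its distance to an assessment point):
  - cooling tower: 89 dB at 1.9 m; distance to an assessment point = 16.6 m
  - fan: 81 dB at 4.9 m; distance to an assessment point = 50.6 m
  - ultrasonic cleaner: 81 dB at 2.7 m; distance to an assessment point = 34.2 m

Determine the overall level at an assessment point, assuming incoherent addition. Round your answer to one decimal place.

Propagate each source to the receiver with L = L_ref − 20·log₁₀(r/r_ref), then add intensities.
cooling tower: 89 − 20·log₁₀(16.6/1.9) = 89 − 18.83 = 70.17 dB.
fan: 81 − 20·log₁₀(50.6/4.9) = 81 − 20.28 = 60.72 dB.
ultrasonic cleaner: 81 − 20·log₁₀(34.2/2.7) = 81 − 22.05 = 58.95 dB.
Σ 10^(L/10) = 1.237e+07 → L_total = 10·log₁₀(1.237e+07) = 70.92 dB.

70.9 dB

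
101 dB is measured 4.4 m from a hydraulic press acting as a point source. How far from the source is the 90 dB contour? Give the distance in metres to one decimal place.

Point-source spreading drops the level by 20·log₁₀(r₂/r₁); inverting, r₂/r₁ = 10^(ΔL/20).
r₂ = 4.4·10^((101−90)/20) = 4.4·10^(11.0/20) = 15.61 m.

15.6 m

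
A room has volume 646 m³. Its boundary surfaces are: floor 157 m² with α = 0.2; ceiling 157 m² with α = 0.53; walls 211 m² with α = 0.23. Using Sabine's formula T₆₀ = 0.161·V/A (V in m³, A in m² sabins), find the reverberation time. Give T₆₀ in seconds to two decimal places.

0.64 s

Summing Sᵢαᵢ: 157·0.2 + 157·0.53 + 211·0.23 = 163.14 m².
T₆₀ = 0.161·V/A = 0.161·646/163.14 = 0.638 s.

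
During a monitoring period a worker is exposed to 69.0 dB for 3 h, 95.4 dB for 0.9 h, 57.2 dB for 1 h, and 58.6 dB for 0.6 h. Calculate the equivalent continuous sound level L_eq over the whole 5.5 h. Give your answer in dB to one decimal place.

87.6 dB

The energy average is taken in the linear domain: L_eq = 10·log₁₀[(Σ tᵢ·10^(Lᵢ/10))/T], T = 5.5 h.
Σ tᵢ·10^(Lᵢ/10) = 3·10^(69.0/10) + 0.9·10^(95.4/10) + 1·10^(57.2/10) + 0.6·10^(58.6/10) = 3.145e+09.
L_eq = 10·log₁₀(3.145e+09/5.5) = 87.57 dB.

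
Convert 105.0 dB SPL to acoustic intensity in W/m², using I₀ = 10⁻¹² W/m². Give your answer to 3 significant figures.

L = 10·log₁₀(I/I₀) ⇒ I = I₀·10^(L/10) = 10⁻¹² × 10^10.50.

0.0316 W/m²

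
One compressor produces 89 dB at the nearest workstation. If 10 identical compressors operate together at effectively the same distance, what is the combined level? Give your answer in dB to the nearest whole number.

99 dB

N identical incoherent sources raise the level by 10·log₁₀ N.
L_total = 89 + 10·log₁₀(10) = 89 + 10.000 = 99.00 dB.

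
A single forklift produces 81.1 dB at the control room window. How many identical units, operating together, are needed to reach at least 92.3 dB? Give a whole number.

N identical sources give L₁ + 10·log₁₀ N, so require 10·log₁₀ N ≥ 92.3 − 81.1 = 11.2 dB.
N ≥ 10^(11.2/10) = 13.183, so N = 14.

14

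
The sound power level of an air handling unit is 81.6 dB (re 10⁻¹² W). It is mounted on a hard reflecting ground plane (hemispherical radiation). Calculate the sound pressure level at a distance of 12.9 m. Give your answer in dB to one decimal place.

51.4 dB

The power spreads over a hemisphere of area 2π·r², so L_p = L_w − 10·log₁₀(2π·r²).
2π·r² = 1046 m², 10·log₁₀ of that is 30.194 dB.
L_p = 81.6 − 30.194 = 51.41 dB.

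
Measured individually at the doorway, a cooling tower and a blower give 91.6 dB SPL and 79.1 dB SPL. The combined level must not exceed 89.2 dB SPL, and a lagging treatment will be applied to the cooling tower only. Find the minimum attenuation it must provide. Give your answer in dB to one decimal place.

Fixed contribution from the other source: Σ 10^(L/10) = 10^(79.1/10) = 8.128e+07 (79.10 dB SPL).
To meet 89.2 dB SPL overall, the treated cooling tower may contribute at most 10^(89.2/10) − 8.128e+07 = 7.505e+08, i.e. 88.75 dB SPL.
Required insertion loss = 91.6 − 88.75 = 2.85 dB.

2.8 dB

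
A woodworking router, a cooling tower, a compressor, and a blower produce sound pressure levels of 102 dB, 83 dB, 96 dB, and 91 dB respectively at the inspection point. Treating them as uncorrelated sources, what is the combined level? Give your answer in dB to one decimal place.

Incoherent sources combine by intensity addition: L_total = 10·log₁₀(Σ 10^(L_i/10)).
Σ 10^(L/10) = 10^(102/10) + 10^(83/10) + 10^(96/10) + 10^(91/10) = 2.129e+10.
L_total = 10·log₁₀(2.129e+10) = 103.28 dB.

103.3 dB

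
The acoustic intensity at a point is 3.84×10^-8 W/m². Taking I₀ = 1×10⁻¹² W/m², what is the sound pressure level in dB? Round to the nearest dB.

46 dB

Dividing by I₀ shifts the exponent by 12: I/I₀ = 3.84×10^4.
L = 10·(0.5843 + 4) = 45.84 dB.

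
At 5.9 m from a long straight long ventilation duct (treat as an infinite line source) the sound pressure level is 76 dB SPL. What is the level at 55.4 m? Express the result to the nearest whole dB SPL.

Cylindrical spreading from a line source gives a 10·log₁₀(r₂/r₁) drop.
L₂ = 76 − 10·log₁₀(55.4/5.9) = 76 − 9.727 = 66.27 dB SPL.

66 dB SPL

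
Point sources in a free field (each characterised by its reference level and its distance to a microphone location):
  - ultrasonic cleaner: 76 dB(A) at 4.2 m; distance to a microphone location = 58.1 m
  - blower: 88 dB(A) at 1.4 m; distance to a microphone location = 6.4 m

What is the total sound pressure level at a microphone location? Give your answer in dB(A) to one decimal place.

Propagate each source to the receiver with L = L_ref − 20·log₁₀(r/r_ref), then add intensities.
ultrasonic cleaner: 76 − 20·log₁₀(58.1/4.2) = 76 − 22.82 = 53.18 dB(A).
blower: 88 − 20·log₁₀(6.4/1.4) = 88 − 13.20 = 74.80 dB(A).
Σ 10^(L/10) = 3.040e+07 → L_total = 10·log₁₀(3.040e+07) = 74.83 dB(A).

74.8 dB(A)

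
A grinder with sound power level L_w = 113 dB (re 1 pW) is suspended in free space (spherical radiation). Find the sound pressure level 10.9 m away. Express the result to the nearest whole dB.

81 dB

Free-field spherical radiation: L_p = L_w − 10·log₁₀(4π·r²), r = 10.9 m.
4π·r² = 1493 m², 10·log₁₀ of that is 31.741 dB.
L_p = 113 − 31.741 = 81.26 dB.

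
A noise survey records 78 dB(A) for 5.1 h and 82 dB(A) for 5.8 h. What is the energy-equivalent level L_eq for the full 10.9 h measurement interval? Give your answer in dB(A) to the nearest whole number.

Weight each interval's intensity by its duration and average over T = 10.9 h:
Σ tᵢ·10^(Lᵢ/10) = 5.1·10^(78/10) + 5.8·10^(82/10) = 1.241e+09.
L_eq = 10·log₁₀(1.241e+09/10.9) = 80.56 dB(A).

81 dB(A)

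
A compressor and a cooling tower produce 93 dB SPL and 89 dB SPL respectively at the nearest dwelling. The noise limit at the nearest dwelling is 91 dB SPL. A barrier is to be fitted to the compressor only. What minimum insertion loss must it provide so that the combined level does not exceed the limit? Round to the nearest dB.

6 dB

The untreated sources together contribute 10^(89/10) = 7.943e+08, i.e. 89.00 dB SPL.
The limit corresponds to 10^(91/10) = 1.259e+09; subtracting the fixed part leaves 4.646e+08 for the compressor, i.e. 86.67 dB SPL.
Required insertion loss = 93 − 86.67 = 6.33 dB.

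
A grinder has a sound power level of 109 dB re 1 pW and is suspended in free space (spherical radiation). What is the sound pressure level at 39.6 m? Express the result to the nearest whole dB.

The power spreads over a sphere of area 4π·r², so L_p = L_w − 10·log₁₀(4π·r²).
4π·r² = 1.971e+04 m², 10·log₁₀ of that is 42.946 dB.
L_p = 109 − 42.946 = 66.05 dB.

66 dB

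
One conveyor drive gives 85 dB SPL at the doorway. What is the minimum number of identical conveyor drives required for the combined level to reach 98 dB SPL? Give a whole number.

20

Need L₁ + 10·log₁₀ N ≥ 98, i.e. log₁₀ N ≥ 1.30.
N ≥ 10^(13.0/10) = 19.953, so N = 20.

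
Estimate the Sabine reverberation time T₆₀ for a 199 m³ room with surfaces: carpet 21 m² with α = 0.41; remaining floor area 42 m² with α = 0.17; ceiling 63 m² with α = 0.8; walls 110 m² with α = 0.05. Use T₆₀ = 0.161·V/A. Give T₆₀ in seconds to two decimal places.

A = Σ Sᵢαᵢ = 21·0.41 + 42·0.17 + 63·0.8 + 110·0.05 = 71.65 m².
T₆₀ = 0.161 × 199 / 71.65 = 0.447 s.

0.45 s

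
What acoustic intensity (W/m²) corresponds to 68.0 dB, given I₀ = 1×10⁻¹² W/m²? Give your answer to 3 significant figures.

6.31e-06 W/m²

I/I₀ = 10^(68.0/10) = 6.31e+06, so I = 6.31e+06 × 10⁻¹² W/m².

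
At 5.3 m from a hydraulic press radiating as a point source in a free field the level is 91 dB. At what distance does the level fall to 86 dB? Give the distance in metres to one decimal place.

For a point source L₁ − L₂ = 20·log₁₀(r₂/r₁), so r₂ = r₁·10^((L₁−L₂)/20).
r₂ = 5.3·10^((91−86)/20) = 5.3·10^(5.0/20) = 9.42 m.

9.4 m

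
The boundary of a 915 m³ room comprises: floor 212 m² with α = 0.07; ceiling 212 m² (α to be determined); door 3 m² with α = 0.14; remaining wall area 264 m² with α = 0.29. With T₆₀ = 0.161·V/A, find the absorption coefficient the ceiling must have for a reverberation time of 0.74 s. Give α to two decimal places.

0.51

A = 0.161·V/T₆₀ = 0.161·915/0.74 = 199.07 m² sabins.
Absorption from the other surfaces = 212·0.07 + 3·0.14 + 264·0.29 = 91.82 m², so the ceiling must supply 107.25 m² over 212 m².
α = 107.25/212 = 0.506.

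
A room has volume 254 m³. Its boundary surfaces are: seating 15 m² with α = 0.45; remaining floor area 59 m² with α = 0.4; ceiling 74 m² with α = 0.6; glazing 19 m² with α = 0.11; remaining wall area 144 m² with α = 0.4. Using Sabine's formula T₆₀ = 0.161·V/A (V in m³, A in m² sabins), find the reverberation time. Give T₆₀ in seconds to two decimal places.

0.30 s

Summing Sᵢαᵢ: 15·0.45 + 59·0.4 + 74·0.6 + 19·0.11 + 144·0.4 = 134.44 m².
T₆₀ = 0.161 × 254 / 134.44 = 0.304 s.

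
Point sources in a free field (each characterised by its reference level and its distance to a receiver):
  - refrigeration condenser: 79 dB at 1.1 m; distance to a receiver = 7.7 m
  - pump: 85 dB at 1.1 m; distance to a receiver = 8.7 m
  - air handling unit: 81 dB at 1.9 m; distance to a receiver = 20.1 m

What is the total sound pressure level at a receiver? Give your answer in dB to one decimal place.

Propagate each source to the receiver with L = L_ref − 20·log₁₀(r/r_ref), then add intensities.
refrigeration condenser: 79 − 20·log₁₀(7.7/1.1) = 79 − 16.90 = 62.10 dB.
pump: 85 − 20·log₁₀(8.7/1.1) = 85 − 17.96 = 67.04 dB.
air handling unit: 81 − 20·log₁₀(20.1/1.9) = 81 − 20.49 = 60.51 dB.
Σ 10^(L/10) = 7.801e+06 → L_total = 10·log₁₀(7.801e+06) = 68.92 dB.

68.9 dB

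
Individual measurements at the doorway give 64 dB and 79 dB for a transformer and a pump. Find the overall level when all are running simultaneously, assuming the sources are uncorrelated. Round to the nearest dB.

79 dB

Incoherent sources combine by intensity addition: L_total = 10·log₁₀(Σ 10^(L_i/10)).
Σ 10^(L/10) = 10^(64/10) + 10^(79/10) = 8.194e+07.
L_total = 10·log₁₀(8.194e+07) = 79.14 dB.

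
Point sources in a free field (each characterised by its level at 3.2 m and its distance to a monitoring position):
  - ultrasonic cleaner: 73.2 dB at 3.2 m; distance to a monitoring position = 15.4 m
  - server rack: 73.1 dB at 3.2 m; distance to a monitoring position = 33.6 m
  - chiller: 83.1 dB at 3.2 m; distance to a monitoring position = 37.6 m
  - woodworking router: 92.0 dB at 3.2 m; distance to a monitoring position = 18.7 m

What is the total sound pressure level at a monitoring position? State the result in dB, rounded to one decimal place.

76.9 dB

Propagate each source to the receiver with L = L_ref − 20·log₁₀(r/r_ref), then add intensities.
ultrasonic cleaner: 73.2 − 20·log₁₀(15.4/3.2) = 73.2 − 13.65 = 59.55 dB.
server rack: 73.1 − 20·log₁₀(33.6/3.2) = 73.1 − 20.42 = 52.68 dB.
chiller: 83.1 − 20·log₁₀(37.6/3.2) = 83.1 − 21.40 = 61.70 dB.
woodworking router: 92.0 − 20·log₁₀(18.7/3.2) = 92.0 − 15.33 = 76.67 dB.
Σ 10^(L/10) = 4.898e+07 → L_total = 10·log₁₀(4.898e+07) = 76.90 dB.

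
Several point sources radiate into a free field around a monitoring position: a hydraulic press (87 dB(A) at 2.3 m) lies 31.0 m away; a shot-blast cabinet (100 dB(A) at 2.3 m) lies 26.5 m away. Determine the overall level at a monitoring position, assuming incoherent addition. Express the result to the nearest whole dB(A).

Propagate each source to the receiver with L = L_ref − 20·log₁₀(r/r_ref), then add intensities.
hydraulic press: 87 − 20·log₁₀(31.0/2.3) = 87 − 22.59 = 64.41 dB(A).
shot-blast cabinet: 100 − 20·log₁₀(26.5/2.3) = 100 − 21.23 = 78.77 dB(A).
Σ 10^(L/10) = 7.809e+07 → L_total = 10·log₁₀(7.809e+07) = 78.93 dB(A).

79 dB(A)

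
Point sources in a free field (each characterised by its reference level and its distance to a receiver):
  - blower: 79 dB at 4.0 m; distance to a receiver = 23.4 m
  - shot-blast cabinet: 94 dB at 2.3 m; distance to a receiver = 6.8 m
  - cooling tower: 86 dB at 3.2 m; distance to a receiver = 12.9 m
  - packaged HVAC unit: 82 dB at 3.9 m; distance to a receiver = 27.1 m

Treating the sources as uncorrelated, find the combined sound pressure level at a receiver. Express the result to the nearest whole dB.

85 dB

Apply inverse-square spreading to bring every level to the receiver, then sum 10^(L/10).
blower: 79 − 20·log₁₀(23.4/4.0) = 79 − 15.34 = 63.66 dB.
shot-blast cabinet: 94 − 20·log₁₀(6.8/2.3) = 94 − 9.42 = 84.58 dB.
cooling tower: 86 − 20·log₁₀(12.9/3.2) = 86 − 12.11 = 73.89 dB.
packaged HVAC unit: 82 − 20·log₁₀(27.1/3.9) = 82 − 16.84 = 65.16 dB.
Σ 10^(L/10) = 3.175e+08 → L_total = 10·log₁₀(3.175e+08) = 85.02 dB.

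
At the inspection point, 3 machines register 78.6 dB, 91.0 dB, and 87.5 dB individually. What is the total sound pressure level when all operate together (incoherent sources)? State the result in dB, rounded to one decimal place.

Incoherent sources combine by intensity addition: L_total = 10·log₁₀(Σ 10^(L_i/10)).
Σ 10^(L/10) = 10^(78.6/10) + 10^(91.0/10) + 10^(87.5/10) = 1.894e+09.
L_total = 10·log₁₀(1.894e+09) = 92.77 dB.

92.8 dB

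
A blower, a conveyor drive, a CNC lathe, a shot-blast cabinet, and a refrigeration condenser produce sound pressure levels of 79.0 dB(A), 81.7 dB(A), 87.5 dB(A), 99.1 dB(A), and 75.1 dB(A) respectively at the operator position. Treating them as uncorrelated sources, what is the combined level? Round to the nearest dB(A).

100 dB(A)

Incoherent sources combine by intensity addition: L_total = 10·log₁₀(Σ 10^(L_i/10)).
Σ 10^(L/10) = 10^(79.0/10) + 10^(81.7/10) + 10^(87.5/10) + 10^(99.1/10) + 10^(75.1/10) = 8.950e+09.
L_total = 10·log₁₀(8.950e+09) = 99.52 dB(A).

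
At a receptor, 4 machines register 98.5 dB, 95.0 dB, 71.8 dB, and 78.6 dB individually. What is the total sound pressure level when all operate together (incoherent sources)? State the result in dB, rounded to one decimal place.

100.1 dB

For uncorrelated sources the intensities add, so convert each level to linear form, sum, and take 10·log₁₀ of the total.
Σ 10^(L/10) = 10^(98.5/10) + 10^(95.0/10) + 10^(71.8/10) + 10^(78.6/10) = 1.033e+10.
L_total = 10·log₁₀(1.033e+10) = 100.14 dB.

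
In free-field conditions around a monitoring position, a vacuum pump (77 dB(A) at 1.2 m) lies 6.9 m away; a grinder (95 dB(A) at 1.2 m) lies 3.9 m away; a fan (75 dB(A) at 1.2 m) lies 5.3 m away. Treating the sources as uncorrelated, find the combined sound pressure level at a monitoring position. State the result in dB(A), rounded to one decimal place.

Apply inverse-square spreading to bring every level to the receiver, then sum 10^(L/10).
vacuum pump: 77 − 20·log₁₀(6.9/1.2) = 77 − 15.19 = 61.81 dB(A).
grinder: 95 − 20·log₁₀(3.9/1.2) = 95 − 10.24 = 84.76 dB(A).
fan: 75 − 20·log₁₀(5.3/1.2) = 75 − 12.90 = 62.10 dB(A).
Σ 10^(L/10) = 3.025e+08 → L_total = 10·log₁₀(3.025e+08) = 84.81 dB(A).

84.8 dB(A)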